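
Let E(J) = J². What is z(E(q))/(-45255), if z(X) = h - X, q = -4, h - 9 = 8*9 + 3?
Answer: -68/45255 ≈ -0.0015026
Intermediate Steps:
h = 84 (h = 9 + (8*9 + 3) = 9 + (72 + 3) = 9 + 75 = 84)
z(X) = 84 - X
z(E(q))/(-45255) = (84 - 1*(-4)²)/(-45255) = (84 - 1*16)*(-1/45255) = (84 - 16)*(-1/45255) = 68*(-1/45255) = -68/45255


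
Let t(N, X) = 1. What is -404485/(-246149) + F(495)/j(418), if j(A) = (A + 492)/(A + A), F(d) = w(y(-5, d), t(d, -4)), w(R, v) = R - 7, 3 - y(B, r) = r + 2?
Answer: -51363990607/111997795 ≈ -458.62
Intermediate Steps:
y(B, r) = 1 - r (y(B, r) = 3 - (r + 2) = 3 - (2 + r) = 3 + (-2 - r) = 1 - r)
w(R, v) = -7 + R
F(d) = -6 - d (F(d) = -7 + (1 - d) = -6 - d)
j(A) = (492 + A)/(2*A) (j(A) = (492 + A)/((2*A)) = (492 + A)*(1/(2*A)) = (492 + A)/(2*A))
-404485/(-246149) + F(495)/j(418) = -404485/(-246149) + (-6 - 1*495)/(((½)*(492 + 418)/418)) = -404485*(-1/246149) + (-6 - 495)/(((½)*(1/418)*910)) = 404485/246149 - 501/455/418 = 404485/246149 - 501*418/455 = 404485/246149 - 209418/455 = -51363990607/111997795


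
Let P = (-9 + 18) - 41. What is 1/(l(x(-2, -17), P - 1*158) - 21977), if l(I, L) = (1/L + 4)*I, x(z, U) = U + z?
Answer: -10/220529 ≈ -4.5346e-5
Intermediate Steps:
P = -32 (P = 9 - 41 = -32)
l(I, L) = I*(4 + 1/L) (l(I, L) = (4 + 1/L)*I = I*(4 + 1/L))
1/(l(x(-2, -17), P - 1*158) - 21977) = 1/((4*(-17 - 2) + (-17 - 2)/(-32 - 1*158)) - 21977) = 1/((4*(-19) - 19/(-32 - 158)) - 21977) = 1/((-76 - 19/(-190)) - 21977) = 1/((-76 - 19*(-1/190)) - 21977) = 1/((-76 + ⅒) - 21977) = 1/(-759/10 - 21977) = 1/(-220529/10) = -10/220529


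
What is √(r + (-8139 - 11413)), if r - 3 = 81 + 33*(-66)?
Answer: I*√21646 ≈ 147.13*I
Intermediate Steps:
r = -2094 (r = 3 + (81 + 33*(-66)) = 3 + (81 - 2178) = 3 - 2097 = -2094)
√(r + (-8139 - 11413)) = √(-2094 + (-8139 - 11413)) = √(-2094 - 19552) = √(-21646) = I*√21646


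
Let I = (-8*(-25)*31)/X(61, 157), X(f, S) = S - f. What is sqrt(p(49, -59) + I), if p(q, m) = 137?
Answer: sqrt(7257)/6 ≈ 14.198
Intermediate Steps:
I = 775/12 (I = (-8*(-25)*31)/(157 - 1*61) = (200*31)/(157 - 61) = 6200/96 = 6200*(1/96) = 775/12 ≈ 64.583)
sqrt(p(49, -59) + I) = sqrt(137 + 775/12) = sqrt(2419/12) = sqrt(7257)/6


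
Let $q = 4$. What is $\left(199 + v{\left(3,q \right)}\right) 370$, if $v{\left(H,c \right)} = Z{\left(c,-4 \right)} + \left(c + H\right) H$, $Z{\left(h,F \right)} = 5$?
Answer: $83250$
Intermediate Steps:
$v{\left(H,c \right)} = 5 + H \left(H + c\right)$ ($v{\left(H,c \right)} = 5 + \left(c + H\right) H = 5 + \left(H + c\right) H = 5 + H \left(H + c\right)$)
$\left(199 + v{\left(3,q \right)}\right) 370 = \left(199 + \left(5 + 3^{2} + 3 \cdot 4\right)\right) 370 = \left(199 + \left(5 + 9 + 12\right)\right) 370 = \left(199 + 26\right) 370 = 225 \cdot 370 = 83250$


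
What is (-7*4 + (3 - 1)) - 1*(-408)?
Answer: 382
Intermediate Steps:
(-7*4 + (3 - 1)) - 1*(-408) = (-28 + 2) + 408 = -26 + 408 = 382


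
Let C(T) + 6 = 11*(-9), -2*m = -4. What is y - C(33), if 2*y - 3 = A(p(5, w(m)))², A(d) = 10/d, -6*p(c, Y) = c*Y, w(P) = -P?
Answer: 249/2 ≈ 124.50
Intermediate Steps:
m = 2 (m = -½*(-4) = 2)
C(T) = -105 (C(T) = -6 + 11*(-9) = -6 - 99 = -105)
p(c, Y) = -Y*c/6 (p(c, Y) = -c*Y/6 = -Y*c/6)
y = 39/2 (y = 3/2 + (10/((-⅙*(-1*2)*5)))²/2 = 3/2 + (10/((-⅙*(-2)*5)))²/2 = 3/2 + (10/(5/3))²/2 = 3/2 + (10*(⅗))²/2 = 3/2 + (½)*6² = 3/2 + (½)*36 = 3/2 + 18 = 39/2 ≈ 19.500)
y - C(33) = 39/2 - 1*(-105) = 39/2 + 105 = 249/2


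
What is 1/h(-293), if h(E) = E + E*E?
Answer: 1/85556 ≈ 1.1688e-5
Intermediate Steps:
h(E) = E + E²
1/h(-293) = 1/(-293*(1 - 293)) = 1/(-293*(-292)) = 1/85556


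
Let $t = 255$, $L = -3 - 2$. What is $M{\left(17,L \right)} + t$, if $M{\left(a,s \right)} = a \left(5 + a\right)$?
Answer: $629$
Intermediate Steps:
$L = -5$
$M{\left(17,L \right)} + t = 17 \left(5 + 17\right) + 255 = 17 \cdot 22 + 255 = 374 + 255 = 629$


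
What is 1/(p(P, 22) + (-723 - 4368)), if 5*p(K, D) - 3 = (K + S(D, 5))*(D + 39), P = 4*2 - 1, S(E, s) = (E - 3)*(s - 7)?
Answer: -5/27343 ≈ -0.00018286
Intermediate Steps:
S(E, s) = (-7 + s)*(-3 + E) (S(E, s) = (-3 + E)*(-7 + s) = (-7 + s)*(-3 + E))
P = 7 (P = 8 - 1 = 7)
p(K, D) = ⅗ + (39 + D)*(6 + K - 2*D)/5 (p(K, D) = ⅗ + ((K + (21 - 7*D - 3*5 + D*5))*(D + 39))/5 = ⅗ + ((K + (21 - 7*D - 15 + 5*D))*(39 + D))/5 = ⅗ + ((K + (6 - 2*D))*(39 + D))/5 = ⅗ + ((6 + K - 2*D)*(39 + D))/5 = ⅗ + ((39 + D)*(6 + K - 2*D))/5 = ⅗ + (39 + D)*(6 + K - 2*D)/5)
1/(p(P, 22) + (-723 - 4368)) = 1/((237/5 - 72/5*22 - ⅖*22² + (39/5)*7 + (⅕)*22*7) + (-723 - 4368)) = 1/((237/5 - 1584/5 - ⅖*484 + 273/5 + 154/5) - 5091) = 1/((237/5 - 1584/5 - 968/5 + 273/5 + 154/5) - 5091) = 1/(-1888/5 - 5091) = 1/(-27343/5) = -5/27343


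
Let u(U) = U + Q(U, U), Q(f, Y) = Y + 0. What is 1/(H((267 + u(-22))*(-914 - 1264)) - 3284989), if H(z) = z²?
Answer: 1/235895376647 ≈ 4.2392e-12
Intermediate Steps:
Q(f, Y) = Y
u(U) = 2*U (u(U) = U + U = 2*U)
1/(H((267 + u(-22))*(-914 - 1264)) - 3284989) = 1/(((267 + 2*(-22))*(-914 - 1264))² - 3284989) = 1/(((267 - 44)*(-2178))² - 3284989) = 1/((223*(-2178))² - 3284989) = 1/((-485694)² - 3284989) = 1/(235898661636 - 3284989) = 1/235895376647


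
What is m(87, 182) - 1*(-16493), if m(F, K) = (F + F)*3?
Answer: 17015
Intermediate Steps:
m(F, K) = 6*F (m(F, K) = (2*F)*3 = 6*F)
m(87, 182) - 1*(-16493) = 6*87 - 1*(-16493) = 522 + 16493 = 17015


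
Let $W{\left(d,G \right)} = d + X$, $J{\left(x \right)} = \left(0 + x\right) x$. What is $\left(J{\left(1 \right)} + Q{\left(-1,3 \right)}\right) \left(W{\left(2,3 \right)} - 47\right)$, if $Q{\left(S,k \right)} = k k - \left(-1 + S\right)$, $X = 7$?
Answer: $-456$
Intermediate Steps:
$J{\left(x \right)} = x^{2}$ ($J{\left(x \right)} = x x = x^{2}$)
$Q{\left(S,k \right)} = 1 + k^{2} - S$ ($Q{\left(S,k \right)} = k^{2} - \left(-1 + S\right) = 1 + k^{2} - S$)
$W{\left(d,G \right)} = 7 + d$ ($W{\left(d,G \right)} = d + 7 = 7 + d$)
$\left(J{\left(1 \right)} + Q{\left(-1,3 \right)}\right) \left(W{\left(2,3 \right)} - 47\right) = \left(1^{2} + \left(1 + 3^{2} - -1\right)\right) \left(\left(7 + 2\right) - 47\right) = \left(1 + \left(1 + 9 + 1\right)\right) \left(9 - 47\right) = \left(1 + 11\right) \left(-38\right) = 12 \left(-38\right) = -456$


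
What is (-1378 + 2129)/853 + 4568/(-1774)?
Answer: -1282115/756611 ≈ -1.6945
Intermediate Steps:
(-1378 + 2129)/853 + 4568/(-1774) = 751*(1/853) + 4568*(-1/1774) = 751/853 - 2284/887 = -1282115/756611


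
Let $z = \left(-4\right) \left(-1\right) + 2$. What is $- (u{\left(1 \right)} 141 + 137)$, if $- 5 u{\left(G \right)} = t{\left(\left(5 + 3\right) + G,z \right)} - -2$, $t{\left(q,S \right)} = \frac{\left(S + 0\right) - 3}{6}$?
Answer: $- \frac{133}{2} \approx -66.5$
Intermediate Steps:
$z = 6$ ($z = 4 + 2 = 6$)
$t{\left(q,S \right)} = - \frac{1}{2} + \frac{S}{6}$ ($t{\left(q,S \right)} = \left(S - 3\right) \frac{1}{6} = \left(-3 + S\right) \frac{1}{6} = - \frac{1}{2} + \frac{S}{6}$)
$u{\left(G \right)} = - \frac{1}{2}$ ($u{\left(G \right)} = - \frac{\left(- \frac{1}{2} + \frac{1}{6} \cdot 6\right) - -2}{5} = - \frac{\left(- \frac{1}{2} + 1\right) + 2}{5} = - \frac{\frac{1}{2} + 2}{5} = \left(- \frac{1}{5}\right) \frac{5}{2} = - \frac{1}{2}$)
$- (u{\left(1 \right)} 141 + 137) = - (\left(- \frac{1}{2}\right) 141 + 137) = - (- \frac{141}{2} + 137) = \left(-1\right) \frac{133}{2} = - \frac{133}{2}$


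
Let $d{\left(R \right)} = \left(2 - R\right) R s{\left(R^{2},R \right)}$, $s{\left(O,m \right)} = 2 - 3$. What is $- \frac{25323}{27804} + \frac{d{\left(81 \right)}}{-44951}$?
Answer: $- \frac{5553637}{5273492} \approx -1.0531$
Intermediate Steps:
$s{\left(O,m \right)} = -1$ ($s{\left(O,m \right)} = 2 - 3 = -1$)
$d{\left(R \right)} = - R \left(2 - R\right)$ ($d{\left(R \right)} = \left(2 - R\right) R \left(-1\right) = R \left(2 - R\right) \left(-1\right) = - R \left(2 - R\right)$)
$- \frac{25323}{27804} + \frac{d{\left(81 \right)}}{-44951} = - \frac{25323}{27804} + \frac{81 \left(-2 + 81\right)}{-44951} = \left(-25323\right) \frac{1}{27804} + 81 \cdot 79 \left(- \frac{1}{44951}\right) = - \frac{8441}{9268} + 6399 \left(- \frac{1}{44951}\right) = - \frac{8441}{9268} - \frac{81}{569} = - \frac{5553637}{5273492}$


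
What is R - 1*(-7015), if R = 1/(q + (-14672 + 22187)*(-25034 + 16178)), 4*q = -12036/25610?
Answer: 11956493921368525/1704418235409 ≈ 7015.0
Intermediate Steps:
q = -3009/25610 (q = (-12036/25610)/4 = (-12036*1/25610)/4 = (¼)*(-6018/12805) = -3009/25610 ≈ -0.11749)
R = -25610/1704418235409 (R = 1/(-3009/25610 + (-14672 + 22187)*(-25034 + 16178)) = 1/(-3009/25610 + 7515*(-8856)) = 1/(-3009/25610 - 66552840) = 1/(-1704418235409/25610) = -25610/1704418235409 ≈ -1.5026e-8)
R - 1*(-7015) = -25610/1704418235409 - 1*(-7015) = -25610/1704418235409 + 7015 = 11956493921368525/1704418235409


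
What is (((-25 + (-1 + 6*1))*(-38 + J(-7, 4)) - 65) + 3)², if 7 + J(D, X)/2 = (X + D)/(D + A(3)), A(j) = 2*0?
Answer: 45239076/49 ≈ 9.2325e+5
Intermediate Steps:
A(j) = 0
J(D, X) = -14 + 2*(D + X)/D (J(D, X) = -14 + 2*((X + D)/(D + 0)) = -14 + 2*((D + X)/D) = -14 + 2*(D + X)/D)
(((-25 + (-1 + 6*1))*(-38 + J(-7, 4)) - 65) + 3)² = (((-25 + (-1 + 6*1))*(-38 + (-12 + 2*4/(-7))) - 65) + 3)² = (((-25 + (-1 + 6))*(-38 + (-12 + 2*4*(-⅐))) - 65) + 3)² = (((-25 + 5)*(-38 + (-12 - 8/7)) - 65) + 3)² = ((-20*(-38 - 92/7) - 65) + 3)² = ((-20*(-358/7) - 65) + 3)² = ((7160/7 - 65) + 3)² = (6705/7 + 3)² = (6726/7)² = 45239076/49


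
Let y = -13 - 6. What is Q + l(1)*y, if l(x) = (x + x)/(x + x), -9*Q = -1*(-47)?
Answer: -218/9 ≈ -24.222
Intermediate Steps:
Q = -47/9 (Q = -(-1)*(-47)/9 = -⅑*47 = -47/9 ≈ -5.2222)
y = -19
l(x) = 1 (l(x) = (2*x)/((2*x)) = (2*x)*(1/(2*x)) = 1)
Q + l(1)*y = -47/9 + 1*(-19) = -47/9 - 19 = -218/9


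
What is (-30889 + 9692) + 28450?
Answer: 7253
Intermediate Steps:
(-30889 + 9692) + 28450 = -21197 + 28450 = 7253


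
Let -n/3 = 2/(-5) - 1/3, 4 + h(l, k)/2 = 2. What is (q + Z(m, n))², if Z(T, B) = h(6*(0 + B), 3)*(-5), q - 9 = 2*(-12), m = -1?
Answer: 25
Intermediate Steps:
h(l, k) = -4 (h(l, k) = -8 + 2*2 = -8 + 4 = -4)
q = -15 (q = 9 + 2*(-12) = 9 - 24 = -15)
n = 11/5 (n = -3*(2/(-5) - 1/3) = -3*(2*(-⅕) - 1*⅓) = -3*(-⅖ - ⅓) = -3*(-11/15) = 11/5 ≈ 2.2000)
Z(T, B) = 20 (Z(T, B) = -4*(-5) = 20)
(q + Z(m, n))² = (-15 + 20)² = 5² = 25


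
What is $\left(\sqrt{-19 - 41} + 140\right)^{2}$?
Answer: $19540 + 560 i \sqrt{15} \approx 19540.0 + 2168.9 i$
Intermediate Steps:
$\left(\sqrt{-19 - 41} + 140\right)^{2} = \left(\sqrt{-60} + 140\right)^{2} = \left(2 i \sqrt{15} + 140\right)^{2} = \left(140 + 2 i \sqrt{15}\right)^{2}$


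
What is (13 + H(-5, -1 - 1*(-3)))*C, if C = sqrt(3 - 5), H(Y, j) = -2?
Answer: 11*I*sqrt(2) ≈ 15.556*I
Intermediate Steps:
C = I*sqrt(2) (C = sqrt(-2) = I*sqrt(2) ≈ 1.4142*I)
(13 + H(-5, -1 - 1*(-3)))*C = (13 - 2)*(I*sqrt(2)) = 11*(I*sqrt(2)) = 11*I*sqrt(2)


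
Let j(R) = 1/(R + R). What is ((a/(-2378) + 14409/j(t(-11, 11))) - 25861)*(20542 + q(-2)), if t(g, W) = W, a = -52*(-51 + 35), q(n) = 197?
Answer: 7179042871503/1189 ≈ 6.0379e+9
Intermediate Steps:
a = 832 (a = -52*(-16) = 832)
j(R) = 1/(2*R)
((a/(-2378) + 14409/j(t(-11, 11))) - 25861)*(20542 + q(-2)) = ((832/(-2378) + 14409/(((½)/11))) - 25861)*(20542 + 197) = ((832*(-1/2378) + 14409/(((½)*(1/11)))) - 25861)*20739 = ((-416/1189 + 14409/(1/22)) - 25861)*20739 = ((-416/1189 + 14409*22) - 25861)*20739 = ((-416/1189 + 316998) - 25861)*20739 = (376910206/1189 - 25861)*20739 = (346161477/1189)*20739 = 7179042871503/1189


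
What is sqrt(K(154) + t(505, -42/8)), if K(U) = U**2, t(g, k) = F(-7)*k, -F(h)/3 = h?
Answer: 7*sqrt(1927)/2 ≈ 153.64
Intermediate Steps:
F(h) = -3*h
t(g, k) = 21*k (t(g, k) = (-3*(-7))*k = 21*k)
sqrt(K(154) + t(505, -42/8)) = sqrt(154**2 + 21*(-42/8)) = sqrt(23716 + 21*(-42*1/8)) = sqrt(23716 + 21*(-21/4)) = sqrt(23716 - 441/4) = sqrt(94423/4) = 7*sqrt(1927)/2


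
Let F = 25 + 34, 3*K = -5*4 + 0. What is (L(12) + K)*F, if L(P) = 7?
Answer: 59/3 ≈ 19.667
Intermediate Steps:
K = -20/3 (K = (-5*4 + 0)/3 = (-20 + 0)/3 = (⅓)*(-20) = -20/3 ≈ -6.6667)
F = 59
(L(12) + K)*F = (7 - 20/3)*59 = (⅓)*59 = 59/3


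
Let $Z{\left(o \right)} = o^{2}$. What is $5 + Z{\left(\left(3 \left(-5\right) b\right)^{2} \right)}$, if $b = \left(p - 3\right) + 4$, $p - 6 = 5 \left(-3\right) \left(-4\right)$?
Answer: $1020150500630$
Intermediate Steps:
$p = 66$ ($p = 6 + 5 \left(-3\right) \left(-4\right) = 6 - -60 = 6 + 60 = 66$)
$b = 67$ ($b = \left(66 - 3\right) + 4 = 63 + 4 = 67$)
$5 + Z{\left(\left(3 \left(-5\right) b\right)^{2} \right)} = 5 + \left(\left(3 \left(-5\right) 67\right)^{2}\right)^{2} = 5 + \left(\left(\left(-15\right) 67\right)^{2}\right)^{2} = 5 + \left(\left(-1005\right)^{2}\right)^{2} = 5 + 1010025^{2} = 5 + 1020150500625 = 1020150500630$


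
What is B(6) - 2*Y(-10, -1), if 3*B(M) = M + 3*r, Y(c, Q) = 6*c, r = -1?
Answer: 121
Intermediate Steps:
B(M) = -1 + M/3 (B(M) = (M + 3*(-1))/3 = (M - 3)/3 = (-3 + M)/3 = -1 + M/3)
B(6) - 2*Y(-10, -1) = (-1 + (1/3)*6) - 12*(-10) = (-1 + 2) - 2*(-60) = 1 + 120 = 121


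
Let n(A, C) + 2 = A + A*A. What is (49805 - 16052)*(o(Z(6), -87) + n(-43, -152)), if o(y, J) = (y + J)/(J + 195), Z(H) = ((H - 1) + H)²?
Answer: 1096218683/18 ≈ 6.0901e+7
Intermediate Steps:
Z(H) = (-1 + 2*H)² (Z(H) = ((-1 + H) + H)² = (-1 + 2*H)²)
n(A, C) = -2 + A + A² (n(A, C) = -2 + (A + A*A) = -2 + (A + A²) = -2 + A + A²)
o(y, J) = (J + y)/(195 + J)
(49805 - 16052)*(o(Z(6), -87) + n(-43, -152)) = (49805 - 16052)*((-87 + (-1 + 2*6)²)/(195 - 87) + (-2 - 43 + (-43)²)) = 33753*((-87 + (-1 + 12)²)/108 + (-2 - 43 + 1849)) = 33753*((-87 + 11²)/108 + 1804) = 33753*((-87 + 121)/108 + 1804) = 33753*((1/108)*34 + 1804) = 33753*(17/54 + 1804) = 33753*(97433/54) = 1096218683/18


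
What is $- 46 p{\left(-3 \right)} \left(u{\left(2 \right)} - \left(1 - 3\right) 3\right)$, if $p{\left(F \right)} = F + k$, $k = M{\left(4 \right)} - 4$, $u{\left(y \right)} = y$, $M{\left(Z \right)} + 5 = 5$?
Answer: $2576$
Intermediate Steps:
$M{\left(Z \right)} = 0$ ($M{\left(Z \right)} = -5 + 5 = 0$)
$k = -4$ ($k = 0 - 4 = -4$)
$p{\left(F \right)} = -4 + F$ ($p{\left(F \right)} = F - 4 = -4 + F$)
$- 46 p{\left(-3 \right)} \left(u{\left(2 \right)} - \left(1 - 3\right) 3\right) = - 46 \left(-4 - 3\right) \left(2 - \left(1 - 3\right) 3\right) = \left(-46\right) \left(-7\right) \left(2 - \left(-2\right) 3\right) = 322 \left(2 - -6\right) = 322 \left(2 + 6\right) = 322 \cdot 8 = 2576$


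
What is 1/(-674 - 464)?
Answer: -1/1138 ≈ -0.00087873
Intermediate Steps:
1/(-674 - 464) = 1/(-1138) = -1/1138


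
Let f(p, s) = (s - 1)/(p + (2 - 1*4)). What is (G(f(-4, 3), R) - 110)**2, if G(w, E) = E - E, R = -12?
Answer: 12100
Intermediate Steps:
f(p, s) = (-1 + s)/(-2 + p) (f(p, s) = (-1 + s)/(p + (2 - 4)) = (-1 + s)/(p - 2) = (-1 + s)/(-2 + p))
G(w, E) = 0
(G(f(-4, 3), R) - 110)**2 = (0 - 110)**2 = (-110)**2 = 12100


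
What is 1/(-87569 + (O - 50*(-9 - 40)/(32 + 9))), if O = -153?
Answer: -41/3594152 ≈ -1.1407e-5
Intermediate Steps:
1/(-87569 + (O - 50*(-9 - 40)/(32 + 9))) = 1/(-87569 + (-153 - 50*(-9 - 40)/(32 + 9))) = 1/(-87569 + (-153 - (-2450)/41)) = 1/(-87569 + (-153 - 50*(-49/41))) = 1/(-87569 + (-153 + 2450/41)) = 1/(-87569 - 3823/41) = 1/(-3594152/41) = -41/3594152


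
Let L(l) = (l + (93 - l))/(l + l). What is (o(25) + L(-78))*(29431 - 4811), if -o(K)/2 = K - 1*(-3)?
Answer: -18114165/13 ≈ -1.3934e+6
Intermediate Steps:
o(K) = -6 - 2*K (o(K) = -2*(K - 1*(-3)) = -2*(K + 3) = -2*(3 + K) = -6 - 2*K)
L(l) = 93/(2*l) (L(l) = 93/((2*l)) = 93*(1/(2*l)) = 93/(2*l))
(o(25) + L(-78))*(29431 - 4811) = ((-6 - 2*25) + (93/2)/(-78))*(29431 - 4811) = ((-6 - 50) + (93/2)*(-1/78))*24620 = (-56 - 31/52)*24620 = -2943/52*24620 = -18114165/13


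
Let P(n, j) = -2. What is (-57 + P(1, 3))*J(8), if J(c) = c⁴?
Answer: -241664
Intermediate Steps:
(-57 + P(1, 3))*J(8) = (-57 - 2)*8⁴ = -59*4096 = -241664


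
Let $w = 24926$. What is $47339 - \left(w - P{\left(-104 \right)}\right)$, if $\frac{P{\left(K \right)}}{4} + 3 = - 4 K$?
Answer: $24065$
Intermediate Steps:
$P{\left(K \right)} = -12 - 16 K$ ($P{\left(K \right)} = -12 + 4 \left(- 4 K\right) = -12 - 16 K$)
$47339 - \left(w - P{\left(-104 \right)}\right) = 47339 - 23274 = 24065$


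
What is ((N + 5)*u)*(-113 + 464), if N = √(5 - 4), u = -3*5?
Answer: -31590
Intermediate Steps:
u = -15
N = 1 (N = √1 = 1)
((N + 5)*u)*(-113 + 464) = ((1 + 5)*(-15))*(-113 + 464) = (6*(-15))*351 = -90*351 = -31590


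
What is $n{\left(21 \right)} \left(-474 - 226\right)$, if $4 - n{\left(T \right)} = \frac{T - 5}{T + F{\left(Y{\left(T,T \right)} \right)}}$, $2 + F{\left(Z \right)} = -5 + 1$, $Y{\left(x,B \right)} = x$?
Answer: $- \frac{6160}{3} \approx -2053.3$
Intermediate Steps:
$F{\left(Z \right)} = -6$ ($F{\left(Z \right)} = -2 + \left(-5 + 1\right) = -2 - 4 = -6$)
$n{\left(T \right)} = 4 - \frac{-5 + T}{-6 + T}$ ($n{\left(T \right)} = 4 - \frac{T - 5}{T - 6} = 4 - \frac{-5 + T}{-6 + T}$)
$n{\left(21 \right)} \left(-474 - 226\right) = \frac{-19 + 3 \cdot 21}{-6 + 21} \left(-474 - 226\right) = \frac{-19 + 63}{15} \left(-700\right) = \frac{1}{15} \cdot 44 \left(-700\right) = \frac{44}{15} \left(-700\right) = - \frac{6160}{3}$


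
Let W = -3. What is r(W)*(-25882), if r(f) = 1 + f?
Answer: 51764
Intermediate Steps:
r(W)*(-25882) = (1 - 3)*(-25882) = -2*(-25882) = 51764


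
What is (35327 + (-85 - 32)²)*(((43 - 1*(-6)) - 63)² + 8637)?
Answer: 432958328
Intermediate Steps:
(35327 + (-85 - 32)²)*(((43 - 1*(-6)) - 63)² + 8637) = (35327 + (-117)²)*(((43 + 6) - 63)² + 8637) = (35327 + 13689)*((49 - 63)² + 8637) = 49016*((-14)² + 8637) = 49016*(196 + 8637) = 49016*8833 = 432958328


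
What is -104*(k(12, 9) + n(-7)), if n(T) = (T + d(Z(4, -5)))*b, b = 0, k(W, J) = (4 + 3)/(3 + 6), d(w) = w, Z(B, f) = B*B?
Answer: -728/9 ≈ -80.889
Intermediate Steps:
Z(B, f) = B²
k(W, J) = 7/9
n(T) = 0 (n(T) = (T + 4²)*0 = (T + 16)*0 = (16 + T)*0 = 0)
-104*(k(12, 9) + n(-7)) = -104*(7/9 + 0) = -104*7/9 = -728/9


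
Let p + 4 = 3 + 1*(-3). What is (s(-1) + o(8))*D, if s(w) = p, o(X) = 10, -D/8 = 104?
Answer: -4992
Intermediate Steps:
D = -832 (D = -8*104 = -832)
p = -4 (p = -4 + (3 + 1*(-3)) = -4 + (3 - 3) = -4 + 0 = -4)
s(w) = -4
(s(-1) + o(8))*D = (-4 + 10)*(-832) = 6*(-832) = -4992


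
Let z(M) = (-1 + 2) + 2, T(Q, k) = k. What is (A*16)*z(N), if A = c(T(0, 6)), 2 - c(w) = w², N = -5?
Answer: -1632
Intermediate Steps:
c(w) = 2 - w²
A = -34 (A = 2 - 1*6² = 2 - 1*36 = 2 - 36 = -34)
z(M) = 3 (z(M) = 1 + 2 = 3)
(A*16)*z(N) = -34*16*3 = -544*3 = -1632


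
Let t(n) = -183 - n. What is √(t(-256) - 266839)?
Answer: I*√266766 ≈ 516.49*I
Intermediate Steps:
√(t(-256) - 266839) = √((-183 - 1*(-256)) - 266839) = √((-183 + 256) - 266839) = √(73 - 266839) = √(-266766) = I*√266766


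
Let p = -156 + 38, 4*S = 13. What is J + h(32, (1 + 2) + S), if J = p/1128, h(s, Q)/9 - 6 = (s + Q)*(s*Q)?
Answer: 38861797/564 ≈ 68904.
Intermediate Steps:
S = 13/4 (S = (¼)*13 = 13/4 ≈ 3.2500)
p = -118
h(s, Q) = 54 + 9*Q*s*(Q + s) (h(s, Q) = 54 + 9*((s + Q)*(s*Q)) = 54 + 9*((Q + s)*(Q*s)) = 54 + 9*(Q*s*(Q + s)) = 54 + 9*Q*s*(Q + s))
J = -59/564 (J = -118/1128 = -118*1/1128 = -59/564 ≈ -0.10461)
J + h(32, (1 + 2) + S) = -59/564 + (54 + 9*((1 + 2) + 13/4)*32² + 9*32*((1 + 2) + 13/4)²) = -59/564 + (54 + 9*(3 + 13/4)*1024 + 9*32*(3 + 13/4)²) = -59/564 + (54 + 9*(25/4)*1024 + 9*32*(25/4)²) = -59/564 + (54 + 57600 + 9*32*(625/16)) = -59/564 + (54 + 57600 + 11250) = -59/564 + 68904 = 38861797/564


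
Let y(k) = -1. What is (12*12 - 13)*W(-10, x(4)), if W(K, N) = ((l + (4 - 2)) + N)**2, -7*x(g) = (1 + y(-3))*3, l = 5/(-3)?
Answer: 131/9 ≈ 14.556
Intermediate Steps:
l = -5/3 (l = 5*(-1/3) = -5/3 ≈ -1.6667)
x(g) = 0 (x(g) = -(1 - 1)*3/7 = -0*3 = -1/7*0 = 0)
W(K, N) = (1/3 + N)**2 (W(K, N) = ((-5/3 + (4 - 2)) + N)**2 = ((-5/3 + 2) + N)**2 = (1/3 + N)**2)
(12*12 - 13)*W(-10, x(4)) = (12*12 - 13)*((1 + 3*0)**2/9) = (144 - 13)*((1 + 0)**2/9) = 131*((1/9)*1**2) = 131*((1/9)*1) = 131*(1/9) = 131/9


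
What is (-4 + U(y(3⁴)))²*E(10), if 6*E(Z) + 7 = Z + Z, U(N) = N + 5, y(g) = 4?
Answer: 325/6 ≈ 54.167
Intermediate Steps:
U(N) = 5 + N
E(Z) = -7/6 + Z/3 (E(Z) = -7/6 + (Z + Z)/6 = -7/6 + (2*Z)/6 = -7/6 + Z/3)
(-4 + U(y(3⁴)))²*E(10) = (-4 + (5 + 4))²*(-7/6 + (⅓)*10) = (-4 + 9)²*(-7/6 + 10/3) = 5²*(13/6) = 25*(13/6) = 325/6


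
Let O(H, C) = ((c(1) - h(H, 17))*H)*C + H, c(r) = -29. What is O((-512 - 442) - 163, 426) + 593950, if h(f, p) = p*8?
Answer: 79106763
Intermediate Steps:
h(f, p) = 8*p
O(H, C) = H - 165*C*H (O(H, C) = ((-29 - 8*17)*H)*C + H = ((-29 - 1*136)*H)*C + H = ((-29 - 136)*H)*C + H = (-165*H)*C + H = -165*C*H + H = H - 165*C*H)
O((-512 - 442) - 163, 426) + 593950 = ((-512 - 442) - 163)*(1 - 165*426) + 593950 = (-954 - 163)*(1 - 70290) + 593950 = -1117*(-70289) + 593950 = 78512813 + 593950 = 79106763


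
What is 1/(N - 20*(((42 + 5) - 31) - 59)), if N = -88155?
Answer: -1/87295 ≈ -1.1455e-5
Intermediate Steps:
1/(N - 20*(((42 + 5) - 31) - 59)) = 1/(-88155 - 20*(((42 + 5) - 31) - 59)) = 1/(-88155 - 20*((47 - 31) - 59)) = 1/(-88155 - 20*(16 - 59)) = 1/(-88155 - 20*(-43)) = 1/(-88155 + 860) = 1/(-87295) = -1/87295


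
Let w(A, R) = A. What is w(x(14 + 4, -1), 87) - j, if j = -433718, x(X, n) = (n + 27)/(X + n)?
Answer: 7373232/17 ≈ 4.3372e+5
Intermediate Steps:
x(X, n) = (27 + n)/(X + n)
w(x(14 + 4, -1), 87) - j = (27 - 1)/((14 + 4) - 1) - 1*(-433718) = 26/(18 - 1) + 433718 = 26/17 + 433718 = 7373232/17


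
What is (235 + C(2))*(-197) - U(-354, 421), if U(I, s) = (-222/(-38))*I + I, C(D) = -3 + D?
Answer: -829842/19 ≈ -43676.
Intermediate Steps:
U(I, s) = 130*I/19 (U(I, s) = (-222*(-1/38))*I + I = 111*I/19 + I = 130*I/19)
(235 + C(2))*(-197) - U(-354, 421) = (235 + (-3 + 2))*(-197) - 130*(-354)/19 = (235 - 1)*(-197) - 1*(-46020/19) = 234*(-197) + 46020/19 = -46098 + 46020/19 = -829842/19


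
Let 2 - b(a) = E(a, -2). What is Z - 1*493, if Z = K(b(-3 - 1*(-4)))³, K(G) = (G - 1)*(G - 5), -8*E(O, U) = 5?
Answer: -144306215/262144 ≈ -550.48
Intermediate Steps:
E(O, U) = -5/8 (E(O, U) = -⅛*5 = -5/8)
b(a) = 21/8 (b(a) = 2 - 1*(-5/8) = 2 + 5/8 = 21/8)
K(G) = (-1 + G)*(-5 + G)
Z = -15069223/262144 (Z = (5 + (21/8)² - 6*21/8)³ = (5 + 441/64 - 63/4)³ = (-247/64)³ = -15069223/262144 ≈ -57.484)
Z - 1*493 = -15069223/262144 - 1*493 = -15069223/262144 - 493 = -144306215/262144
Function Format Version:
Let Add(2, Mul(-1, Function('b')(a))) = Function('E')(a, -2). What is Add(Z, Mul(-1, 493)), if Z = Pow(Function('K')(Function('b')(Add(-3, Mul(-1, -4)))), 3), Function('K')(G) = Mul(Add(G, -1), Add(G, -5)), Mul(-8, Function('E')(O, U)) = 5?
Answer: Rational(-144306215, 262144) ≈ -550.48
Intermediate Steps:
Function('E')(O, U) = Rational(-5, 8) (Function('E')(O, U) = Mul(Rational(-1, 8), 5) = Rational(-5, 8))
Function('b')(a) = Rational(21, 8) (Function('b')(a) = Add(2, Mul(-1, Rational(-5, 8))) = Add(2, Rational(5, 8)) = Rational(21, 8))
Function('K')(G) = Mul(Add(-1, G), Add(-5, G))
Z = Rational(-15069223, 262144) (Z = Pow(Add(5, Pow(Rational(21, 8), 2), Mul(-6, Rational(21, 8))), 3) = Pow(Add(5, Rational(441, 64), Rational(-63, 4)), 3) = Pow(Rational(-247, 64), 3) = Rational(-15069223, 262144) ≈ -57.484)
Add(Z, Mul(-1, 493)) = Add(Rational(-15069223, 262144), Mul(-1, 493)) = Add(Rational(-15069223, 262144), -493) = Rational(-144306215, 262144)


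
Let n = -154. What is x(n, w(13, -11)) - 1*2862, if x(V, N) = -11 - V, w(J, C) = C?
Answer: -2719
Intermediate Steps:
x(n, w(13, -11)) - 1*2862 = (-11 - 1*(-154)) - 1*2862 = (-11 + 154) - 2862 = 143 - 2862 = -2719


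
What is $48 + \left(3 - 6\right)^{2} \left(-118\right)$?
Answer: $-1014$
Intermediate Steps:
$48 + \left(3 - 6\right)^{2} \left(-118\right) = 48 + \left(-3\right)^{2} \left(-118\right) = 48 + 9 \left(-118\right) = 48 - 1062 = -1014$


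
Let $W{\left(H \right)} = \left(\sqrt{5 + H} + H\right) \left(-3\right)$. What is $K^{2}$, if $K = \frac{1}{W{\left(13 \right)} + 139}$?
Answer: $\frac{1}{\left(100 - 9 \sqrt{2}\right)^{2}} \approx 0.0001313$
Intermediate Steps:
$W{\left(H \right)} = - 3 H - 3 \sqrt{5 + H}$ ($W{\left(H \right)} = \left(H + \sqrt{5 + H}\right) \left(-3\right) = - 3 H - 3 \sqrt{5 + H}$)
$K = \frac{1}{100 - 9 \sqrt{2}}$ ($K = \frac{1}{\left(\left(-3\right) 13 - 3 \sqrt{5 + 13}\right) + 139} = \frac{1}{\left(-39 - 3 \sqrt{18}\right) + 139} = \frac{1}{\left(-39 - 3 \cdot 3 \sqrt{2}\right) + 139} = \frac{1}{\left(-39 - 9 \sqrt{2}\right) + 139} = \frac{1}{100 - 9 \sqrt{2}} \approx 0.011458$)
$K^{2} = \left(\frac{50}{4919} + \frac{9 \sqrt{2}}{9838}\right)^{2}$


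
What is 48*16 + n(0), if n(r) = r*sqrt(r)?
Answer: 768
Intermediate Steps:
n(r) = r**(3/2)
48*16 + n(0) = 48*16 + 0**(3/2) = 768 + 0 = 768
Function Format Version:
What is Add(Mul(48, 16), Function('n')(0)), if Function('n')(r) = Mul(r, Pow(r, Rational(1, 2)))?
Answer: 768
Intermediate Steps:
Function('n')(r) = Pow(r, Rational(3, 2))
Add(Mul(48, 16), Function('n')(0)) = Add(Mul(48, 16), Pow(0, Rational(3, 2))) = Add(768, 0) = 768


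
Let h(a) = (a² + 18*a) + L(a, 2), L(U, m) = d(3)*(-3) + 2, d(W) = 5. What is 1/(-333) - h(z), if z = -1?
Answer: 9989/333 ≈ 29.997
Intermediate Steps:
L(U, m) = -13 (L(U, m) = 5*(-3) + 2 = -15 + 2 = -13)
h(a) = -13 + a² + 18*a (h(a) = (a² + 18*a) - 13 = -13 + a² + 18*a)
1/(-333) - h(z) = 1/(-333) - (-13 + (-1)² + 18*(-1)) = -1/333 - (-13 + 1 - 18) = -1/333 - 1*(-30) = -1/333 + 30 = 9989/333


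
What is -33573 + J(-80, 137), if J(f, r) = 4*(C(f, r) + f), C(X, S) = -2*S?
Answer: -34989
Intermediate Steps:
J(f, r) = -8*r + 4*f (J(f, r) = 4*(-2*r + f) = 4*(f - 2*r) = -8*r + 4*f)
-33573 + J(-80, 137) = -33573 + (-8*137 + 4*(-80)) = -33573 + (-1096 - 320) = -33573 - 1416 = -34989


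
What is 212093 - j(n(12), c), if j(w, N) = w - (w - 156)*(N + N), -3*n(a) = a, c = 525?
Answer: 44097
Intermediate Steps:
n(a) = -a/3
j(w, N) = w - 2*N*(-156 + w) (j(w, N) = w - (-156 + w)*2*N = w - 2*N*(-156 + w))
212093 - j(n(12), c) = 212093 - (-⅓*12 + 312*525 - 2*525*(-⅓*12)) = 212093 - (-4 + 163800 - 2*525*(-4)) = 212093 - (-4 + 163800 + 4200) = 212093 - 1*167996 = 212093 - 167996 = 44097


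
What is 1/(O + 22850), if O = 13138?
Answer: 1/35988 ≈ 2.7787e-5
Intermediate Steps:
1/(O + 22850) = 1/(13138 + 22850) = 1/35988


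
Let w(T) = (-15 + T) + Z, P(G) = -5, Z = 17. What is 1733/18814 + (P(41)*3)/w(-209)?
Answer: 9289/56442 ≈ 0.16458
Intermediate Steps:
w(T) = 2 + T (w(T) = (-15 + T) + 17 = 2 + T)
1733/18814 + (P(41)*3)/w(-209) = 1733/18814 + (-5*3)/(2 - 209) = 1733*(1/18814) - 15/(-207) = 1733/18814 - 15*(-1/207) = 1733/18814 + 5/69 = 9289/56442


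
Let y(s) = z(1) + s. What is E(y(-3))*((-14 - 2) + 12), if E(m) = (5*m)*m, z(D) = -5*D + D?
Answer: -980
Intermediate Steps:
z(D) = -4*D
y(s) = -4 + s (y(s) = -4*1 + s = -4 + s)
E(m) = 5*m²
E(y(-3))*((-14 - 2) + 12) = (5*(-4 - 3)²)*((-14 - 2) + 12) = (5*(-7)²)*(-16 + 12) = (5*49)*(-4) = 245*(-4) = -980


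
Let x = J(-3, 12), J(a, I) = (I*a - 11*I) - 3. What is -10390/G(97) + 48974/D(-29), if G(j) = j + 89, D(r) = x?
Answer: -1814309/5301 ≈ -342.26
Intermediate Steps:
J(a, I) = -3 - 11*I + I*a (J(a, I) = (-11*I + I*a) - 3 = -3 - 11*I + I*a)
x = -171 (x = -3 - 11*12 + 12*(-3) = -3 - 132 - 36 = -171)
D(r) = -171
G(j) = 89 + j
-10390/G(97) + 48974/D(-29) = -10390/(89 + 97) + 48974/(-171) = -10390/186 + 48974*(-1/171) = -10390*1/186 - 48974/171 = -5195/93 - 48974/171 = -1814309/5301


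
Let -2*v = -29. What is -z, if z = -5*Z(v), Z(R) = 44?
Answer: 220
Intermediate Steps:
v = 29/2 (v = -½*(-29) = 29/2 ≈ 14.500)
z = -220 (z = -5*44 = -220)
-z = -1*(-220) = 220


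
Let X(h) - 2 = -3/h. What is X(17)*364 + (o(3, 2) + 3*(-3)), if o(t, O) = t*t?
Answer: 11284/17 ≈ 663.76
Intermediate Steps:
o(t, O) = t**2
X(h) = 2 - 3/h
X(17)*364 + (o(3, 2) + 3*(-3)) = (2 - 3/17)*364 + (3**2 + 3*(-3)) = (2 - 3*1/17)*364 + (9 - 9) = (2 - 3/17)*364 + 0 = (31/17)*364 + 0 = 11284/17 + 0 = 11284/17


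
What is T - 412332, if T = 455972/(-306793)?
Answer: -524900528/1273 ≈ -4.1233e+5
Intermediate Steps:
T = -1892/1273 (T = 455972*(-1/306793) = -1892/1273 ≈ -1.4863)
T - 412332 = -1892/1273 - 412332 = -524900528/1273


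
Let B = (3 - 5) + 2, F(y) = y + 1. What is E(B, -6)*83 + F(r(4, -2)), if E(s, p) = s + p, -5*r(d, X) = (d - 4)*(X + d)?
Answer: -497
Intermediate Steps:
r(d, X) = -(-4 + d)*(X + d)/5 (r(d, X) = -(d - 4)*(X + d)/5 = -(-4 + d)*(X + d)/5)
F(y) = 1 + y
B = 0 (B = -2 + 2 = 0)
E(s, p) = p + s
E(B, -6)*83 + F(r(4, -2)) = (-6 + 0)*83 + (1 + (-1/5*4**2 + (4/5)*(-2) + (4/5)*4 - 1/5*(-2)*4)) = -6*83 + (1 + (-1/5*16 - 8/5 + 16/5 + 8/5)) = -498 + (1 + (-16/5 - 8/5 + 16/5 + 8/5)) = -498 + (1 + 0) = -498 + 1 = -497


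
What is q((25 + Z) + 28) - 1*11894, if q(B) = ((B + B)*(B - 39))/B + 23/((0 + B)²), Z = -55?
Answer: -47881/4 ≈ -11970.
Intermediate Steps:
q(B) = -78 + 2*B + 23/B² (q(B) = ((2*B)*(-39 + B))/B + 23/(B²) = (2*B*(-39 + B))/B + 23/B² = (-78 + 2*B) + 23/B² = -78 + 2*B + 23/B²)
q((25 + Z) + 28) - 1*11894 = (-78 + 2*((25 - 55) + 28) + 23/((25 - 55) + 28)²) - 1*11894 = (-78 + 2*(-30 + 28) + 23/(-30 + 28)²) - 11894 = (-78 + 2*(-2) + 23/(-2)²) - 11894 = (-78 - 4 + 23*(¼)) - 11894 = (-78 - 4 + 23/4) - 11894 = -305/4 - 11894 = -47881/4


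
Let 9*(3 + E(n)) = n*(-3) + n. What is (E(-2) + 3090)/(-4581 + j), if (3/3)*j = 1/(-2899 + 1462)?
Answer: -13309973/19748694 ≈ -0.67397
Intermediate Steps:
E(n) = -3 - 2*n/9 (E(n) = -3 + (n*(-3) + n)/9 = -3 + (-3*n + n)/9 = -3 + (-2*n)/9 = -3 - 2*n/9)
j = -1/1437 (j = 1/(-2899 + 1462) = 1/(-1437) = -1/1437 ≈ -0.00069589)
(E(-2) + 3090)/(-4581 + j) = ((-3 - 2/9*(-2)) + 3090)/(-4581 - 1/1437) = ((-3 + 4/9) + 3090)/(-6582898/1437) = (-23/9 + 3090)*(-1437/6582898) = (27787/9)*(-1437/6582898) = -13309973/19748694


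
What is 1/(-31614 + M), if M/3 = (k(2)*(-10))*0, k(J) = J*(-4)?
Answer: -1/31614 ≈ -3.1632e-5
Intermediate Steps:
k(J) = -4*J
M = 0 (M = 3*((-4*2*(-10))*0) = 3*(-8*(-10)*0) = 3*(80*0) = 3*0 = 0)
1/(-31614 + M) = 1/(-31614 + 0) = 1/(-31614) = -1/31614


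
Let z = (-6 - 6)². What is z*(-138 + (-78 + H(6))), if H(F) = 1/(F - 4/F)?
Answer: -31077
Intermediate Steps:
z = 144 (z = (-12)² = 144)
z*(-138 + (-78 + H(6))) = 144*(-138 + (-78 + 6/(-4 + 6²))) = 144*(-138 + (-78 + 6/(-4 + 36))) = 144*(-138 + (-78 + 6/32)) = 144*(-138 + (-78 + 6*(1/32))) = 144*(-138 + (-78 + 3/16)) = 144*(-138 - 1245/16) = 144*(-3453/16) = -31077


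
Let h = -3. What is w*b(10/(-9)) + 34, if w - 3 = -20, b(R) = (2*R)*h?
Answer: -238/3 ≈ -79.333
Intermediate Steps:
b(R) = -6*R (b(R) = (2*R)*(-3) = -6*R)
w = -17 (w = 3 - 20 = -17)
w*b(10/(-9)) + 34 = -(-102)*10/(-9) + 34 = -(-102)*10*(-⅑) + 34 = -(-102)*(-10)/9 + 34 = -17*20/3 + 34 = -340/3 + 34 = -238/3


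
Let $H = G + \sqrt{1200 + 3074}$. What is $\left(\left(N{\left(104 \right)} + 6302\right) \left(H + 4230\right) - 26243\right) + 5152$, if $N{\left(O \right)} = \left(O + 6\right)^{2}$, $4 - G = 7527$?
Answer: $-60618877 + 18402 \sqrt{4274} \approx -5.9416 \cdot 10^{7}$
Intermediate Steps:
$G = -7523$ ($G = 4 - 7527 = -7523$)
$H = -7523 + \sqrt{4274}$ ($H = -7523 + \sqrt{1200 + 3074} = -7523 + \sqrt{4274} \approx -7457.6$)
$N{\left(O \right)} = \left(6 + O\right)^{2}$
$\left(\left(N{\left(104 \right)} + 6302\right) \left(H + 4230\right) - 26243\right) + 5152 = \left(\left(\left(6 + 104\right)^{2} + 6302\right) \left(\left(-7523 + \sqrt{4274}\right) + 4230\right) - 26243\right) + 5152 = \left(\left(110^{2} + 6302\right) \left(-3293 + \sqrt{4274}\right) - 26243\right) + 5152 = \left(\left(12100 + 6302\right) \left(-3293 + \sqrt{4274}\right) - 26243\right) + 5152 = \left(18402 \left(-3293 + \sqrt{4274}\right) - 26243\right) + 5152 = \left(\left(-60597786 + 18402 \sqrt{4274}\right) - 26243\right) + 5152 = \left(-60624029 + 18402 \sqrt{4274}\right) + 5152 = -60618877 + 18402 \sqrt{4274}$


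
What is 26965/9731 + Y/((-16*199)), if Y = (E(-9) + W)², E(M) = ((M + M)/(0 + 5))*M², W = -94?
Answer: -2126593969/48411725 ≈ -43.927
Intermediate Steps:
E(M) = 2*M³/5 (E(M) = ((2*M)/5)*M² = ((2*M)*(⅕))*M² = (2*M/5)*M² = 2*M³/5)
Y = 3717184/25 (Y = ((⅖)*(-9)³ - 94)² = ((⅖)*(-729) - 94)² = (-1458/5 - 94)² = (-1928/5)² = 3717184/25 ≈ 1.4869e+5)
26965/9731 + Y/((-16*199)) = 26965/9731 + 3717184/(25*((-16*199))) = 26965*(1/9731) + (3717184/25)/(-3184) = 26965/9731 + (3717184/25)*(-1/3184) = 26965/9731 - 232324/4975 = -2126593969/48411725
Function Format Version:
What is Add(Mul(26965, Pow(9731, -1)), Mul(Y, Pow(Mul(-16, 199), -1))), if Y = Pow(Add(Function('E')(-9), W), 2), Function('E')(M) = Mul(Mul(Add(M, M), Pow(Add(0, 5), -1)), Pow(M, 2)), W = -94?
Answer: Rational(-2126593969, 48411725) ≈ -43.927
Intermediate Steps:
Function('E')(M) = Mul(Rational(2, 5), Pow(M, 3)) (Function('E')(M) = Mul(Mul(Mul(2, M), Pow(5, -1)), Pow(M, 2)) = Mul(Mul(Mul(2, M), Rational(1, 5)), Pow(M, 2)) = Mul(Mul(Rational(2, 5), M), Pow(M, 2)) = Mul(Rational(2, 5), Pow(M, 3)))
Y = Rational(3717184, 25) (Y = Pow(Add(Mul(Rational(2, 5), Pow(-9, 3)), -94), 2) = Pow(Add(Mul(Rational(2, 5), -729), -94), 2) = Pow(Add(Rational(-1458, 5), -94), 2) = Pow(Rational(-1928, 5), 2) = Rational(3717184, 25) ≈ 1.4869e+5)
Add(Mul(26965, Pow(9731, -1)), Mul(Y, Pow(Mul(-16, 199), -1))) = Add(Mul(26965, Pow(9731, -1)), Mul(Rational(3717184, 25), Pow(Mul(-16, 199), -1))) = Add(Mul(26965, Rational(1, 9731)), Mul(Rational(3717184, 25), Pow(-3184, -1))) = Add(Rational(26965, 9731), Mul(Rational(3717184, 25), Rational(-1, 3184))) = Add(Rational(26965, 9731), Rational(-232324, 4975)) = Rational(-2126593969, 48411725)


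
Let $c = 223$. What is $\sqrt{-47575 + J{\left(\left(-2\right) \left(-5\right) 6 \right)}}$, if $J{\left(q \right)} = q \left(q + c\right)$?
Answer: $i \sqrt{30595} \approx 174.91 i$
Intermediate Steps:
$J{\left(q \right)} = q \left(223 + q\right)$ ($J{\left(q \right)} = q \left(q + 223\right) = q \left(223 + q\right)$)
$\sqrt{-47575 + J{\left(\left(-2\right) \left(-5\right) 6 \right)}} = \sqrt{-47575 + \left(-2\right) \left(-5\right) 6 \left(223 + \left(-2\right) \left(-5\right) 6\right)} = \sqrt{-47575 + 10 \cdot 6 \left(223 + 10 \cdot 6\right)} = \sqrt{-47575 + 60 \left(223 + 60\right)} = \sqrt{-47575 + 60 \cdot 283} = \sqrt{-47575 + 16980} = \sqrt{-30595} = i \sqrt{30595}$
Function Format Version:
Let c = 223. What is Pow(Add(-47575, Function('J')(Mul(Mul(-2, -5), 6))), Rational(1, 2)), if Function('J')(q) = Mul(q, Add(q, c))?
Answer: Mul(I, Pow(30595, Rational(1, 2))) ≈ Mul(174.91, I)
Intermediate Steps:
Function('J')(q) = Mul(q, Add(223, q)) (Function('J')(q) = Mul(q, Add(q, 223)) = Mul(q, Add(223, q)))
Pow(Add(-47575, Function('J')(Mul(Mul(-2, -5), 6))), Rational(1, 2)) = Pow(Add(-47575, Mul(Mul(Mul(-2, -5), 6), Add(223, Mul(Mul(-2, -5), 6)))), Rational(1, 2)) = Pow(Add(-47575, Mul(Mul(10, 6), Add(223, Mul(10, 6)))), Rational(1, 2)) = Pow(Add(-47575, Mul(60, Add(223, 60))), Rational(1, 2)) = Pow(Add(-47575, Mul(60, 283)), Rational(1, 2)) = Pow(Add(-47575, 16980), Rational(1, 2)) = Pow(-30595, Rational(1, 2)) = Mul(I, Pow(30595, Rational(1, 2)))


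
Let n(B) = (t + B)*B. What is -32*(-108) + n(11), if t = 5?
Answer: 3632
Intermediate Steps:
n(B) = B*(5 + B) (n(B) = (5 + B)*B = B*(5 + B))
-32*(-108) + n(11) = -32*(-108) + 11*(5 + 11) = 3456 + 11*16 = 3456 + 176 = 3632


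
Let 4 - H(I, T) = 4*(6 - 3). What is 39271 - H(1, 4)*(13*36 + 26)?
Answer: 43223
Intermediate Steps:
H(I, T) = -8 (H(I, T) = 4 - 4*(6 - 3) = 4 - 4*3 = 4 - 1*12 = 4 - 12 = -8)
39271 - H(1, 4)*(13*36 + 26) = 39271 - (-8)*(13*36 + 26) = 39271 - (-8)*(468 + 26) = 39271 - (-8)*494 = 39271 - 1*(-3952) = 39271 + 3952 = 43223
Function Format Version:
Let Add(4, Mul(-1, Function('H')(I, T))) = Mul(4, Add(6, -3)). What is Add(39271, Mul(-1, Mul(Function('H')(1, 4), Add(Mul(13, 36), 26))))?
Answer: 43223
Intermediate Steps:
Function('H')(I, T) = -8 (Function('H')(I, T) = Add(4, Mul(-1, Mul(4, Add(6, -3)))) = Add(4, Mul(-1, Mul(4, 3))) = Add(4, Mul(-1, 12)) = Add(4, -12) = -8)
Add(39271, Mul(-1, Mul(Function('H')(1, 4), Add(Mul(13, 36), 26)))) = Add(39271, Mul(-1, Mul(-8, Add(Mul(13, 36), 26)))) = Add(39271, Mul(-1, Mul(-8, Add(468, 26)))) = Add(39271, Mul(-1, Mul(-8, 494))) = Add(39271, Mul(-1, -3952)) = Add(39271, 3952) = 43223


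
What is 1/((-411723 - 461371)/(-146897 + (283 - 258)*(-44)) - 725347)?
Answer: -147997/107348306865 ≈ -1.3787e-6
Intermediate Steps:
1/((-411723 - 461371)/(-146897 + (283 - 258)*(-44)) - 725347) = 1/(-873094/(-146897 + 25*(-44)) - 725347) = 1/(-873094/(-146897 - 1100) - 725347) = 1/(-873094/(-147997) - 725347) = 1/(-873094*(-1/147997) - 725347) = 1/(873094/147997 - 725347) = 1/(-107348306865/147997) = -147997/107348306865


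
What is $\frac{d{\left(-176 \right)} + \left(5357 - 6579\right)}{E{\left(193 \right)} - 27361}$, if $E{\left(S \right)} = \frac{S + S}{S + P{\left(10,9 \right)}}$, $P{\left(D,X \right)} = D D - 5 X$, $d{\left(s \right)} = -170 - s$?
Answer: $\frac{150784}{3392571} \approx 0.044445$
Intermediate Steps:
$P{\left(D,X \right)} = D^{2} - 5 X$
$E{\left(S \right)} = \frac{2 S}{55 + S}$ ($E{\left(S \right)} = \frac{S + S}{S + \left(10^{2} - 45\right)} = \frac{2 S}{S + \left(100 - 45\right)} = \frac{2 S}{S + 55} = \frac{2 S}{55 + S}$)
$\frac{d{\left(-176 \right)} + \left(5357 - 6579\right)}{E{\left(193 \right)} - 27361} = \frac{\left(-170 - -176\right) + \left(5357 - 6579\right)}{2 \cdot 193 \frac{1}{55 + 193} - 27361} = \frac{\left(-170 + 176\right) - 1222}{2 \cdot 193 \cdot \frac{1}{248} - 27361} = \frac{6 - 1222}{2 \cdot 193 \cdot \frac{1}{248} - 27361} = - \frac{1216}{\frac{193}{124} - 27361} = - \frac{1216}{- \frac{3392571}{124}} = \left(-1216\right) \left(- \frac{124}{3392571}\right) = \frac{150784}{3392571}$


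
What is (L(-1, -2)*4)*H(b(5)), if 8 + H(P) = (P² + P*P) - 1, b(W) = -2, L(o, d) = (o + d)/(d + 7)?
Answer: 12/5 ≈ 2.4000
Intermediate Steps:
L(o, d) = (d + o)/(7 + d)
H(P) = -9 + 2*P² (H(P) = -8 + ((P² + P*P) - 1) = -8 + ((P² + P²) - 1) = -8 + (2*P² - 1) = -8 + (-1 + 2*P²) = -9 + 2*P²)
(L(-1, -2)*4)*H(b(5)) = (((-2 - 1)/(7 - 2))*4)*(-9 + 2*(-2)²) = ((-3/5)*4)*(-9 + 2*4) = (((⅕)*(-3))*4)*(-9 + 8) = -⅗*4*(-1) = -12/5*(-1) = 12/5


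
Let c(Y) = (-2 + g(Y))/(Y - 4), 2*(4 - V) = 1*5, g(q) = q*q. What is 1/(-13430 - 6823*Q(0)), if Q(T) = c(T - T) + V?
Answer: -1/27076 ≈ -3.6933e-5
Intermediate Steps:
g(q) = q²
V = 3/2 (V = 4 - 5/2 = 3/2 ≈ 1.5000)
c(Y) = (-2 + Y²)/(-4 + Y) (c(Y) = (-2 + Y²)/(Y - 4) = (-2 + Y²)/(-4 + Y))
Q(T) = 2 (Q(T) = (-2 + (T - T)²)/(-4 + (T - T)) + 3/2 = (-2 + 0²)/(-4 + 0) + 3/2 = (-2 + 0)/(-4) + 3/2 = -¼*(-2) + 3/2 = ½ + 3/2 = 2)
1/(-13430 - 6823*Q(0)) = 1/(-13430 - 6823*2) = 1/(-13430 - 13646) = 1/(-27076) = -1/27076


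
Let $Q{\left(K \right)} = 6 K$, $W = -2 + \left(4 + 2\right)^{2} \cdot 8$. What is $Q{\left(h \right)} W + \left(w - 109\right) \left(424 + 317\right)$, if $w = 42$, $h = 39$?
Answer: $17277$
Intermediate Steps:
$W = 286$ ($W = -2 + 6^{2} \cdot 8 = -2 + 36 \cdot 8 = -2 + 288 = 286$)
$Q{\left(h \right)} W + \left(w - 109\right) \left(424 + 317\right) = 6 \cdot 39 \cdot 286 + \left(42 - 109\right) \left(424 + 317\right) = 234 \cdot 286 - 49647 = 66924 - 49647 = 17277$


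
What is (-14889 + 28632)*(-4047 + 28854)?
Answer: 340922601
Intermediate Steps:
(-14889 + 28632)*(-4047 + 28854) = 13743*24807 = 340922601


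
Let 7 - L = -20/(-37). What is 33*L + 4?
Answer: 8035/37 ≈ 217.16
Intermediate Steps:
L = 239/37 (L = 7 - (-20)/(-37) = 7 - (-20)*(-1)/37 = 7 - 1*20/37 = 7 - 20/37 = 239/37 ≈ 6.4595)
33*L + 4 = 33*(239/37) + 4 = 7887/37 + 4 = 8035/37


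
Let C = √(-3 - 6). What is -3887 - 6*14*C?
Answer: -3887 - 252*I ≈ -3887.0 - 252.0*I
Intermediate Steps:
C = 3*I (C = √(-9) = 3*I ≈ 3.0*I)
-3887 - 6*14*C = -3887 - 6*14*3*I = -3887 - 84*3*I = -3887 - 252*I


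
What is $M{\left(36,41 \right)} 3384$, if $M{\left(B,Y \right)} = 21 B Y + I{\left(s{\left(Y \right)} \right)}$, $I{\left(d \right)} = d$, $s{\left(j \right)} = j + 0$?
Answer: $105029208$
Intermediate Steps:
$s{\left(j \right)} = j$
$M{\left(B,Y \right)} = Y + 21 B Y$ ($M{\left(B,Y \right)} = 21 B Y + Y = Y + 21 B Y$)
$M{\left(36,41 \right)} 3384 = 41 \left(1 + 21 \cdot 36\right) 3384 = 41 \left(1 + 756\right) 3384 = 41 \cdot 757 \cdot 3384 = 31037 \cdot 3384 = 105029208$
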